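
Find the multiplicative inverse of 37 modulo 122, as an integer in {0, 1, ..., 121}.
Apply the extended Euclidean algorithm to (122, 37), tracking rows (r, s, t) with s·122 + t·37 = r. Each division r_prev = q·r_cur + r_new produces the new row as (previous row) − q·(current row):
  row A: (122, 1, 0)   [1·122 + 0·37 = 122]
  row B: (37, 0, 1)   [0·122 + 1·37 = 37]
  122 = 3·37 + 11   → row C = row A − 3·row B = (11, 1, −3)   [check: 1·122 − 3·37 = 11]
  37 = 3·11 + 4   → row D = row B − 3·row C = (4, −3, 10)   [check: −3·122 + 10·37 = 4]
  11 = 2·4 + 3   → row E = row C − 2·row D = (3, 7, −23)   [check: 7·122 − 23·37 = 3]
  4 = 1·3 + 1   → row F = row D − 1·row E = (1, −10, 33)   [check: −10·122 + 33·37 = 1]
  3 = 3·1 + 0   → remainder 0, stop. gcd = 1 (last nonzero row F).
The gcd is 1, so 37 is invertible mod 122. The last nonzero row gives −10·122 + 33·37 = 1, so t = 33. So 37^(−1) ≡ 33 (mod 122). Verify: 37 · 33 = 1221 ≡ 1 (mod 122). ✓

Final answer: 37^(−1) ≡ 33 (mod 122)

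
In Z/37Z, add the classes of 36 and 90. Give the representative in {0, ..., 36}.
Reduce the summands first: 90 ≡ 16 (mod 37), so 36 + 90 ≡ 36 + 16 (mod 37). 36 + 16 = 52; 52 = 1·37 + 15, so (36 + 90) mod 37 = 15.

Final answer: 15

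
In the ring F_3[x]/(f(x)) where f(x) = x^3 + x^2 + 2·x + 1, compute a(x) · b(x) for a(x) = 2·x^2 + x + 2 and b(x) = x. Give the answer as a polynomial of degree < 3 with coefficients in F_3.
Multiply as integer polynomials: a · b = 2·x^3 + x^2 + 2·x. Reducing coefficients mod 3: a · b ≡ 2·x^3 + x^2 + 2·x. Now divide by f(x) = x^3 + x^2 + 2·x + 1 in F_3[x], eliminating the leading term at each step:
  leading term 2·x^3: subtract (2)·f(x) = 2·x^3 + 2·x^2 + x + 2, leaving 2·x^2 + x + 1 (coefficients mod 3)
The degree is now < 3, so this is the remainder. Hence a · b ≡ 2·x^2 + x + 1 in F_3[x]/(f).

Final answer: a · b ≡ 2·x^2 + x + 1 (mod f(x))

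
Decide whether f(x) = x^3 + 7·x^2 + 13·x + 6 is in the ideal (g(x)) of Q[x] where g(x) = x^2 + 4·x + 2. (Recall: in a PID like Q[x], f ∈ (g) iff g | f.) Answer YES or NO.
In Q[x] the ideal (g) consists of all multiples of g, so f ∈ (g) iff g | f, i.e. iff the remainder of f on division by g is 0. Divide f by g (g is monic, so eliminate the leading term of the running remainder at each step):
  leading term x^3: subtract (x)·g(x) = x^3 + 4·x^2 + 2·x, leaving 3·x^2 + 11·x + 6
  leading term 3·x^2: subtract (3)·g(x) = 3·x^2 + 12·x + 6, leaving -x
The remainder r(x) = -x ≠ 0 (and deg r < deg g), so g ∤ f, i.e. f ∉ (g).

Final answer: NO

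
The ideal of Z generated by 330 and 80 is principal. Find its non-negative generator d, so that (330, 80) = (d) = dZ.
(330, 80) = (10); d = 10

In the PID Z, (a, b) is generated by gcd(a, b). Compute gcd(330, 80) with the extended Euclidean algorithm, tracking rows (r, s, t) with s·330 + t·80 = r:
  row A: (330, 1, 0)   [1·330 + 0·80 = 330]
  row B: (80, 0, 1)   [0·330 + 1·80 = 80]
  330 = 4·80 + 10   → row C = row A − 4·row B = (10, 1, −4)   [check: 1·330 − 4·80 = 10]
  80 = 8·10 + 0   → remainder 0, stop. gcd = 10 (last nonzero row C).
So gcd(330, 80) = 10, with Bézout identity 1·330 − 4·80 = 10. Containment (⊇): the Bézout identity exhibits 10 as an element of (330, 80), giving (10) ⊆ (330, 80). Containment (⊆): since 10 | 330 and 10 | 80 (330 = 10·33, 80 = 10·8), every Z-linear combination of 330 and 80 is divisible by 10, so (330, 80) ⊆ (10). Therefore (330, 80) = (10), d = 10.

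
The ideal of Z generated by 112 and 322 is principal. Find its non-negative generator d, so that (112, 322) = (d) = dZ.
(112, 322) = (14); d = 14

In the PID Z, (a, b) is generated by gcd(a, b). Compute gcd(322, 112) with the extended Euclidean algorithm, tracking rows (r, s, t) with s·322 + t·112 = r:
  row A: (322, 1, 0)   [1·322 + 0·112 = 322]
  row B: (112, 0, 1)   [0·322 + 1·112 = 112]
  322 = 2·112 + 98   → row C = row A − 2·row B = (98, 1, −2)   [check: 1·322 − 2·112 = 98]
  112 = 1·98 + 14   → row D = row B − 1·row C = (14, −1, 3)   [check: −1·322 + 3·112 = 14]
  98 = 7·14 + 0   → remainder 0, stop. gcd = 14 (last nonzero row D).
So gcd(112, 322) = 14, with Bézout identity −1·322 + 3·112 = 14. Containment (⊇): the Bézout identity exhibits 14 as an element of (112, 322), giving (14) ⊆ (112, 322). Containment (⊆): since 14 | 112 and 14 | 322 (112 = 14·8, 322 = 14·23), every Z-linear combination of 112 and 322 is divisible by 14, so (112, 322) ⊆ (14). Therefore (112, 322) = (14), d = 14.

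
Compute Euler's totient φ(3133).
φ is multiplicative, with φ(p^e) = p^e − p^(e−1). Factorise 3133 = 13 · 241. Then
  φ(3133) = (13 − 1) · (241 − 1) = 12 · 240 = 2880.

Final answer: φ(3133) = 2880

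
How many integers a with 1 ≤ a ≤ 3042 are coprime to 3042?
936

The number of a ∈ {1, ..., 3042} with gcd(a, 3042) = 1 is by definition Euler's totient φ(3042). φ is multiplicative, with φ(p^e) = p^e − p^(e−1). Factorise 3042 = 2 · 3^2 · 13^2. Then
  φ(3042) = (2 − 1) · (3^2 − 3^1) · (13^2 − 13^1) = 1 · 6 · 156 = 936.
So there are 936 such integers.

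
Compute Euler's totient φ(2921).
φ(2921) = 2772

φ is multiplicative, with φ(p^e) = p^e − p^(e−1). Factorise 2921 = 23 · 127. Then
  φ(2921) = (23 − 1) · (127 − 1) = 22 · 126 = 2772.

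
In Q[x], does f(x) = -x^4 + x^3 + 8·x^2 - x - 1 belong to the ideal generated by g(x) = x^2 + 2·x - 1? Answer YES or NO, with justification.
YES

In Q[x] the ideal (g) consists of all multiples of g, so f ∈ (g) iff g | f, i.e. iff the remainder of f on division by g is 0. Divide f by g (g is monic, so eliminate the leading term of the running remainder at each step):
  leading term -x^4: subtract (-x^2)·g(x) = -x^4 - 2·x^3 + x^2, leaving 3·x^3 + 7·x^2 - x - 1
  leading term 3·x^3: subtract (3·x)·g(x) = 3·x^3 + 6·x^2 - 3·x, leaving x^2 + 2·x - 1
  leading term x^2: subtract (1)·g(x) = x^2 + 2·x - 1, leaving 0
The remainder is 0, so f(x) = g(x) · h(x) with h(x) = -x^2 + 3·x + 1. Hence g | f, i.e. f ∈ (g).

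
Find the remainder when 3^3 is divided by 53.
Use repeated squaring. Binary(3) = 11. Walk through the bits of the exponent 3 left-to-right: at each bit after the leading one, square the running value, then multiply by 3 if the bit is 1 (always reducing mod 53):
  bit 1 = 1 (leading): start with 3.
  bit 2 = 1: square 3^2 = 9; bit is 1, so multiply 9·3 = 27 (mod 53).
Final value: 3^3 ≡ 27 (mod 53).

Final answer: 27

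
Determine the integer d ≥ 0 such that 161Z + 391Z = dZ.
(161, 391) = (23); d = 23

In the PID Z, (a, b) is generated by gcd(a, b). Compute gcd(391, 161) with the extended Euclidean algorithm, tracking rows (r, s, t) with s·391 + t·161 = r:
  row A: (391, 1, 0)   [1·391 + 0·161 = 391]
  row B: (161, 0, 1)   [0·391 + 1·161 = 161]
  391 = 2·161 + 69   → row C = row A − 2·row B = (69, 1, −2)   [check: 1·391 − 2·161 = 69]
  161 = 2·69 + 23   → row D = row B − 2·row C = (23, −2, 5)   [check: −2·391 + 5·161 = 23]
  69 = 3·23 + 0   → remainder 0, stop. gcd = 23 (last nonzero row D).
So gcd(161, 391) = 23, with Bézout identity −2·391 + 5·161 = 23. Containment (⊇): the Bézout identity exhibits 23 as an element of (161, 391), giving (23) ⊆ (161, 391). Containment (⊆): since 23 | 161 and 23 | 391 (161 = 23·7, 391 = 23·17), every Z-linear combination of 161 and 391 is divisible by 23, so (161, 391) ⊆ (23). Therefore (161, 391) = (23), d = 23.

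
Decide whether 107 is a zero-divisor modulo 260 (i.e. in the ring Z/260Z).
gcd(107, 260) = 1, so 107 is a unit in Z/260Z (it has a multiplicative inverse). A unit cannot be a zero-divisor: if 107·b ≡ 0 then multiplying both sides by 107^(−1) gives b ≡ 0. So 107 is not a zero-divisor.

Final answer: NO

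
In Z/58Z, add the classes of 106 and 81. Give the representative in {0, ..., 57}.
Reduce the summands first: 106 ≡ 48, 81 ≡ 23 (mod 58), so 106 + 81 ≡ 48 + 23 (mod 58). 48 + 23 = 71; 71 = 1·58 + 13, so (106 + 81) mod 58 = 13.

Final answer: 13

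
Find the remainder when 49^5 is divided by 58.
53

Use repeated squaring. Binary(5) = 101. Walk through the bits of the exponent 5 left-to-right: at each bit after the leading one, square the running value, then multiply by 49 if the bit is 1 (always reducing mod 58):
  bit 1 = 1 (leading): start with 49.
  bit 2 = 0: square 49^2 = 2401 ≡ 23 (mod 58).
  bit 3 = 1: square 23^2 = 529 ≡ 7; bit is 1, so multiply 7·49 = 343 ≡ 53 (mod 58).
Final value: 49^5 ≡ 53 (mod 58).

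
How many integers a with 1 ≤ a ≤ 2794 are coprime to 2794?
1260

The number of a ∈ {1, ..., 2794} with gcd(a, 2794) = 1 is by definition Euler's totient φ(2794). φ is multiplicative, with φ(p^e) = p^e − p^(e−1). Factorise 2794 = 2 · 11 · 127. Then
  φ(2794) = (2 − 1) · (11 − 1) · (127 − 1) = 1 · 10 · 126 = 1260.
So there are 1260 such integers.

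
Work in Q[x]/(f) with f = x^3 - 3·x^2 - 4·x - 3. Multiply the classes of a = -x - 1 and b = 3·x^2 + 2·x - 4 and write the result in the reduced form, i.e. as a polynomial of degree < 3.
First multiply in Q[x] without reducing: a · b = -3·x^3 - 5·x^2 + 2·x + 4. Now divide by f(x) = x^3 - 3·x^2 - 4·x - 3, eliminating the leading term at each step:
  leading term -3·x^3: subtract (-3)·f(x) = -3·x^3 + 9·x^2 + 12·x + 9, leaving -14·x^2 - 10·x - 5
The degree is now < 3, so this is the remainder. Hence a · b ≡ -14·x^2 - 10·x - 5 in Q[x]/(f).

Final answer: a · b ≡ -14·x^2 - 10·x - 5 (mod f(x))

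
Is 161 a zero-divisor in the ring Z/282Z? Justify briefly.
NO

gcd(161, 282) = 1, so 161 is a unit in Z/282Z (it has a multiplicative inverse). A unit cannot be a zero-divisor: if 161·b ≡ 0 then multiplying both sides by 161^(−1) gives b ≡ 0. So 161 is not a zero-divisor.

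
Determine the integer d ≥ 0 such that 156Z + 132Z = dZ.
In the PID Z, (a, b) is generated by gcd(a, b). Compute gcd(156, 132) with the extended Euclidean algorithm, tracking rows (r, s, t) with s·156 + t·132 = r:
  row A: (156, 1, 0)   [1·156 + 0·132 = 156]
  row B: (132, 0, 1)   [0·156 + 1·132 = 132]
  156 = 1·132 + 24   → row C = row A − 1·row B = (24, 1, −1)   [check: 1·156 − 1·132 = 24]
  132 = 5·24 + 12   → row D = row B − 5·row C = (12, −5, 6)   [check: −5·156 + 6·132 = 12]
  24 = 2·12 + 0   → remainder 0, stop. gcd = 12 (last nonzero row D).
So gcd(156, 132) = 12, with Bézout identity −5·156 + 6·132 = 12. Containment (⊇): the Bézout identity exhibits 12 as an element of (156, 132), giving (12) ⊆ (156, 132). Containment (⊆): since 12 | 156 and 12 | 132 (156 = 12·13, 132 = 12·11), every Z-linear combination of 156 and 132 is divisible by 12, so (156, 132) ⊆ (12). Therefore (156, 132) = (12), d = 12.

Final answer: (156, 132) = (12); d = 12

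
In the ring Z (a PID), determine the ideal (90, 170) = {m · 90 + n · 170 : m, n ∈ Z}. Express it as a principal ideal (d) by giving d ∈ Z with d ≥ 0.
In the PID Z, (a, b) is generated by gcd(a, b). Compute gcd(170, 90) with the extended Euclidean algorithm, tracking rows (r, s, t) with s·170 + t·90 = r:
  row A: (170, 1, 0)   [1·170 + 0·90 = 170]
  row B: (90, 0, 1)   [0·170 + 1·90 = 90]
  170 = 1·90 + 80   → row C = row A − 1·row B = (80, 1, −1)   [check: 1·170 − 1·90 = 80]
  90 = 1·80 + 10   → row D = row B − 1·row C = (10, −1, 2)   [check: −1·170 + 2·90 = 10]
  80 = 8·10 + 0   → remainder 0, stop. gcd = 10 (last nonzero row D).
So gcd(90, 170) = 10, with Bézout identity −1·170 + 2·90 = 10. Containment (⊇): the Bézout identity exhibits 10 as an element of (90, 170), giving (10) ⊆ (90, 170). Containment (⊆): since 10 | 90 and 10 | 170 (90 = 10·9, 170 = 10·17), every Z-linear combination of 90 and 170 is divisible by 10, so (90, 170) ⊆ (10). Therefore (90, 170) = (10), d = 10.

Final answer: (90, 170) = (10); d = 10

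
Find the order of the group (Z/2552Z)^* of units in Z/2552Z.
(Z/2552Z)^* consists of the classes a with gcd(a, 2552) = 1, so its order is φ(2552). φ is multiplicative, with φ(p^e) = p^e − p^(e−1). Factorise 2552 = 2^3 · 11 · 29. Then
  φ(2552) = (2^3 − 2^2) · (11 − 1) · (29 − 1) = 4 · 10 · 28 = 1120.
Thus |(Z/2552Z)^*| = 1120.

Final answer: |(Z/2552Z)^*| = 1120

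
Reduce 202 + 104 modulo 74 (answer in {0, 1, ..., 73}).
Reduce the summands first: 202 ≡ 54, 104 ≡ 30 (mod 74), so 202 + 104 ≡ 54 + 30 (mod 74). 54 + 30 = 84; 84 = 1·74 + 10, so (202 + 104) mod 74 = 10.

Final answer: 10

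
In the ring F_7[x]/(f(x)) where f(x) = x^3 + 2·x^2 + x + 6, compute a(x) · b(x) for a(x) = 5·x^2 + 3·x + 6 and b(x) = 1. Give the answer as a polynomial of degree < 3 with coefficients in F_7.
a · b ≡ 5·x^2 + 3·x + 6 (mod f(x))

Multiply as integer polynomials: a · b = 5·x^2 + 3·x + 6. Reducing coefficients mod 7: a · b ≡ 5·x^2 + 3·x + 6. This already has degree < 3, so no reduction by f is needed. Hence a · b ≡ 5·x^2 + 3·x + 6 in F_7[x]/(f).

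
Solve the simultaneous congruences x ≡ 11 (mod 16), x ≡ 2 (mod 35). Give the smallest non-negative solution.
x ≡ 107 (mod 560); the representative in [0, 560) is 107

The moduli 16, 35 are pairwise coprime, so by the CRT there is a unique solution mod 16·35 = 560.
Solve by successive substitution. Start with x ≡ 11 (mod 16).
  Combine with x ≡ 2 (mod 35): write x = 11 + 16·t and require 11 + 16·t ≡ 2 (mod 35), i.e. 16·t ≡ 2 − 11 ≡ 26 (mod 35). Since 16^(−1) ≡ 11 (mod 35), t ≡ 11·26 ≡ 6 (mod 35). So x ≡ 11 + 16·6 = 107 (mod 560).
Unique solution in [0, 560): x = 107.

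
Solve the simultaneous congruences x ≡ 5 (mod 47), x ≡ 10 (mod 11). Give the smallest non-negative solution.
x ≡ 428 (mod 517); the representative in [0, 517) is 428

The moduli 47, 11 are pairwise coprime, so by the CRT there is a unique solution mod 47·11 = 517.
Solve by successive substitution. Start with x ≡ 5 (mod 47).
  Combine with x ≡ 10 (mod 11): write x = 5 + 47·t and require 5 + 47·t ≡ 10 (mod 11), i.e. 47·t ≡ 10 − 5 ≡ 5 (mod 11). Since 47^(−1) ≡ 4 (mod 11) (47 ≡ 3 (mod 11)), t ≡ 4·5 ≡ 9 (mod 11). So x ≡ 5 + 47·9 = 428 (mod 517).
Unique solution in [0, 517): x = 428.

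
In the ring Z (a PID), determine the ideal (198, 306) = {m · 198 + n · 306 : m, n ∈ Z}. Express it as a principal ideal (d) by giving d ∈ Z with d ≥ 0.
(198, 306) = (18); d = 18

In the PID Z, (a, b) is generated by gcd(a, b). Compute gcd(306, 198) with the extended Euclidean algorithm, tracking rows (r, s, t) with s·306 + t·198 = r:
  row A: (306, 1, 0)   [1·306 + 0·198 = 306]
  row B: (198, 0, 1)   [0·306 + 1·198 = 198]
  306 = 1·198 + 108   → row C = row A − 1·row B = (108, 1, −1)   [check: 1·306 − 1·198 = 108]
  198 = 1·108 + 90   → row D = row B − 1·row C = (90, −1, 2)   [check: −1·306 + 2·198 = 90]
  108 = 1·90 + 18   → row E = row C − 1·row D = (18, 2, −3)   [check: 2·306 − 3·198 = 18]
  90 = 5·18 + 0   → remainder 0, stop. gcd = 18 (last nonzero row E).
So gcd(198, 306) = 18, with Bézout identity 2·306 − 3·198 = 18. Containment (⊇): the Bézout identity exhibits 18 as an element of (198, 306), giving (18) ⊆ (198, 306). Containment (⊆): since 18 | 198 and 18 | 306 (198 = 18·11, 306 = 18·17), every Z-linear combination of 198 and 306 is divisible by 18, so (198, 306) ⊆ (18). Therefore (198, 306) = (18), d = 18.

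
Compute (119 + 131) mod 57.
22

Reduce the summands first: 119 ≡ 5, 131 ≡ 17 (mod 57), so 119 + 131 ≡ 5 + 17 (mod 57). 5 + 17 = 22; 22 = 0·57 + 22, so (119 + 131) mod 57 = 22.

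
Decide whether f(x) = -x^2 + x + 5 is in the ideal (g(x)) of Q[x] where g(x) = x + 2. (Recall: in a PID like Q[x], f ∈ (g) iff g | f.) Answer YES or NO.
In Q[x] the ideal (g) consists of all multiples of g, so f ∈ (g) iff g | f, i.e. iff the remainder of f on division by g is 0. Divide f by g (g is monic, so eliminate the leading term of the running remainder at each step):
  leading term -x^2: subtract (-x)·g(x) = -x^2 - 2·x, leaving 3·x + 5
  leading term 3·x: subtract (3)·g(x) = 3·x + 6, leaving -1
The remainder r(x) = -1 ≠ 0 (and deg r < deg g), so g ∤ f, i.e. f ∉ (g).

Final answer: NO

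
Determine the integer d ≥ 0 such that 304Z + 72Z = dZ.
(304, 72) = (8); d = 8

In the PID Z, (a, b) is generated by gcd(a, b). Compute gcd(304, 72) with the extended Euclidean algorithm, tracking rows (r, s, t) with s·304 + t·72 = r:
  row A: (304, 1, 0)   [1·304 + 0·72 = 304]
  row B: (72, 0, 1)   [0·304 + 1·72 = 72]
  304 = 4·72 + 16   → row C = row A − 4·row B = (16, 1, −4)   [check: 1·304 − 4·72 = 16]
  72 = 4·16 + 8   → row D = row B − 4·row C = (8, −4, 17)   [check: −4·304 + 17·72 = 8]
  16 = 2·8 + 0   → remainder 0, stop. gcd = 8 (last nonzero row D).
So gcd(304, 72) = 8, with Bézout identity −4·304 + 17·72 = 8. Containment (⊇): the Bézout identity exhibits 8 as an element of (304, 72), giving (8) ⊆ (304, 72). Containment (⊆): since 8 | 304 and 8 | 72 (304 = 8·38, 72 = 8·9), every Z-linear combination of 304 and 72 is divisible by 8, so (304, 72) ⊆ (8). Therefore (304, 72) = (8), d = 8.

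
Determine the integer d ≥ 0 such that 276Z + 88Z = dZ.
In the PID Z, (a, b) is generated by gcd(a, b). Compute gcd(276, 88) with the extended Euclidean algorithm, tracking rows (r, s, t) with s·276 + t·88 = r:
  row A: (276, 1, 0)   [1·276 + 0·88 = 276]
  row B: (88, 0, 1)   [0·276 + 1·88 = 88]
  276 = 3·88 + 12   → row C = row A − 3·row B = (12, 1, −3)   [check: 1·276 − 3·88 = 12]
  88 = 7·12 + 4   → row D = row B − 7·row C = (4, −7, 22)   [check: −7·276 + 22·88 = 4]
  12 = 3·4 + 0   → remainder 0, stop. gcd = 4 (last nonzero row D).
So gcd(276, 88) = 4, with Bézout identity −7·276 + 22·88 = 4. Containment (⊇): the Bézout identity exhibits 4 as an element of (276, 88), giving (4) ⊆ (276, 88). Containment (⊆): since 4 | 276 and 4 | 88 (276 = 4·69, 88 = 4·22), every Z-linear combination of 276 and 88 is divisible by 4, so (276, 88) ⊆ (4). Therefore (276, 88) = (4), d = 4.

Final answer: (276, 88) = (4); d = 4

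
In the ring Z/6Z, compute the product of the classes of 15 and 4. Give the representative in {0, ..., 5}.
Reduce the factors first: 15 ≡ 3 (mod 6), so 15 · 4 ≡ 3 · 4 (mod 6). 3 · 4 = 12. Dividing by 6: 12 = 2·6 + 0. So (15 · 4) mod 6 = 0.

Final answer: 0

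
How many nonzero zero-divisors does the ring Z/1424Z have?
In Z/1424Z each nonzero element is either a unit (gcd with 1424 is 1) or a zero-divisor (gcd > 1). The number of units is φ(1424): factorise 1424 = 2^4 · 89, so φ(1424) = (2^4 − 2^3) · (89 − 1) = 8 · 88 = 704. The nonzero elements number 1424 − 1 = 1423. Hence the nonzero zero-divisors number 1423 − 704 = 719.

Final answer: Z/1424Z has 719 nonzero zero-divisors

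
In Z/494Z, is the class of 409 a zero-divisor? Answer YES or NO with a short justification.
gcd(409, 494) = 1, so 409 is a unit in Z/494Z (it has a multiplicative inverse). A unit cannot be a zero-divisor: if 409·b ≡ 0 then multiplying both sides by 409^(−1) gives b ≡ 0. So 409 is not a zero-divisor.

Final answer: NO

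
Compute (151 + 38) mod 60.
9

Reduce the summands first: 151 ≡ 31 (mod 60), so 151 + 38 ≡ 31 + 38 (mod 60). 31 + 38 = 69; 69 = 1·60 + 9, so (151 + 38) mod 60 = 9.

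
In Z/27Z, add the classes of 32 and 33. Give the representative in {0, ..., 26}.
11

Reduce the summands first: 32 ≡ 5, 33 ≡ 6 (mod 27), so 32 + 33 ≡ 5 + 6 (mod 27). 5 + 6 = 11; 11 = 0·27 + 11, so (32 + 33) mod 27 = 11.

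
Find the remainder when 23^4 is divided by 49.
Use repeated squaring. Binary(4) = 100. Walk through the bits of the exponent 4 left-to-right: at each bit after the leading one, square the running value, then multiply by 23 if the bit is 1 (always reducing mod 49):
  bit 1 = 1 (leading): start with 23.
  bit 2 = 0: square 23^2 = 529 ≡ 39 (mod 49).
  bit 3 = 0: square 39^2 = 1521 ≡ 2 (mod 49).
Final value: 23^4 ≡ 2 (mod 49).

Final answer: 2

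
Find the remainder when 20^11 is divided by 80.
0

Use repeated squaring. Binary(11) = 1011. Walk through the bits of the exponent 11 left-to-right: at each bit after the leading one, square the running value, then multiply by 20 if the bit is 1 (always reducing mod 80):
  bit 1 = 1 (leading): start with 20.
  bit 2 = 0: square 20^2 = 400 ≡ 0 (mod 80).
  bit 3 = 1: square 0^2 = 0; bit is 1, so multiply 0·20 = 0 (mod 80).
  bit 4 = 1: square 0^2 = 0; bit is 1, so multiply 0·20 = 0 (mod 80).
Final value: 20^11 ≡ 0 (mod 80).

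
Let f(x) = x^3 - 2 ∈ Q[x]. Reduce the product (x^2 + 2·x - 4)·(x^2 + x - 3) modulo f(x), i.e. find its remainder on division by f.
a · b ≡ -5·x^2 - 8·x + 18 (mod f(x))

First multiply in Q[x] without reducing: a · b = x^4 + 3·x^3 - 5·x^2 - 10·x + 12. Now divide by f(x) = x^3 - 2, eliminating the leading term at each step:
  leading term x^4: subtract (x)·f(x) = x^4 - 2·x, leaving 3·x^3 - 5·x^2 - 8·x + 12
  leading term 3·x^3: subtract (3)·f(x) = 3·x^3 - 6, leaving -5·x^2 - 8·x + 18
The degree is now < 3, so this is the remainder. Hence a · b ≡ -5·x^2 - 8·x + 18 in Q[x]/(f).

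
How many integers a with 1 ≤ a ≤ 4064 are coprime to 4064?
2016

The number of a ∈ {1, ..., 4064} with gcd(a, 4064) = 1 is by definition Euler's totient φ(4064). φ is multiplicative, with φ(p^e) = p^e − p^(e−1). Factorise 4064 = 2^5 · 127. Then
  φ(4064) = (2^5 − 2^4) · (127 − 1) = 16 · 126 = 2016.
So there are 2016 such integers.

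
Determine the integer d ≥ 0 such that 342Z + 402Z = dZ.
In the PID Z, (a, b) is generated by gcd(a, b). Compute gcd(402, 342) with the extended Euclidean algorithm, tracking rows (r, s, t) with s·402 + t·342 = r:
  row A: (402, 1, 0)   [1·402 + 0·342 = 402]
  row B: (342, 0, 1)   [0·402 + 1·342 = 342]
  402 = 1·342 + 60   → row C = row A − 1·row B = (60, 1, −1)   [check: 1·402 − 1·342 = 60]
  342 = 5·60 + 42   → row D = row B − 5·row C = (42, −5, 6)   [check: −5·402 + 6·342 = 42]
  60 = 1·42 + 18   → row E = row C − 1·row D = (18, 6, −7)   [check: 6·402 − 7·342 = 18]
  42 = 2·18 + 6   → row F = row D − 2·row E = (6, −17, 20)   [check: −17·402 + 20·342 = 6]
  18 = 3·6 + 0   → remainder 0, stop. gcd = 6 (last nonzero row F).
So gcd(342, 402) = 6, with Bézout identity −17·402 + 20·342 = 6. Containment (⊇): the Bézout identity exhibits 6 as an element of (342, 402), giving (6) ⊆ (342, 402). Containment (⊆): since 6 | 342 and 6 | 402 (342 = 6·57, 402 = 6·67), every Z-linear combination of 342 and 402 is divisible by 6, so (342, 402) ⊆ (6). Therefore (342, 402) = (6), d = 6.

Final answer: (342, 402) = (6); d = 6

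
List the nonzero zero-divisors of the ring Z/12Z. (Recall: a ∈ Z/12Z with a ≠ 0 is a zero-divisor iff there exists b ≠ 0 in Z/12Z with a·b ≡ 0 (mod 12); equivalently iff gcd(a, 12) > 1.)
nonzero zero-divisors of Z/12Z = {2, 3, 4, 6, 8, 9, 10}

An element a ∈ Z/12Z (with a ≠ 0) is a zero-divisor iff gcd(a, 12) > 1 (because a is a unit precisely when gcd(a, n) = 1, and in Z/nZ every nonzero, non-unit element is a zero-divisor). Scan a = 1, ..., 11 and keep those with gcd(a, 12) > 1:
  gcd(2, 12) = 2, gcd(3, 12) = 3, gcd(4, 12) = 4, gcd(6, 12) = 6, gcd(8, 12) = 4, gcd(9, 12) = 3, gcd(10, 12) = 2.
All other a ∈ {1, ..., 11} have gcd(a, 12) = 1 and are units. So the nonzero zero-divisors are exactly the 7 values of a appearing in this scan.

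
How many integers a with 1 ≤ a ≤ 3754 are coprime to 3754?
The number of a ∈ {1, ..., 3754} with gcd(a, 3754) = 1 is by definition Euler's totient φ(3754). φ is multiplicative, with φ(p^e) = p^e − p^(e−1). Factorise 3754 = 2 · 1877. Then
  φ(3754) = (2 − 1) · (1877 − 1) = 1 · 1876 = 1876.
So there are 1876 such integers.

Final answer: 1876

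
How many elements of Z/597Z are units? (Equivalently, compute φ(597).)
An element a ∈ Z/597Z is a unit iff gcd(a, 597) = 1, so the number of units is φ(597). φ is multiplicative, with φ(p^e) = p^e − p^(e−1). Factorise 597 = 3 · 199. Then
  φ(597) = (3 − 1) · (199 − 1) = 2 · 198 = 396.

Final answer: Z/597Z has φ(597) = 396 units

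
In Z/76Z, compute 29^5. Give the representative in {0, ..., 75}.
Use repeated squaring. Binary(5) = 101. Walk through the bits of the exponent 5 left-to-right: at each bit after the leading one, square the running value, then multiply by 29 if the bit is 1 (always reducing mod 76):
  bit 1 = 1 (leading): start with 29.
  bit 2 = 0: square 29^2 = 841 ≡ 5 (mod 76).
  bit 3 = 1: square 5^2 = 25; bit is 1, so multiply 25·29 = 725 ≡ 41 (mod 76).
Final value: 29^5 ≡ 41 (mod 76).

Final answer: 41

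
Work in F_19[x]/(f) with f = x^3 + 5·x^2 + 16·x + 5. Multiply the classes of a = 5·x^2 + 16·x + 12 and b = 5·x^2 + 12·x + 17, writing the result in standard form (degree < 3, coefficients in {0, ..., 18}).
Multiply as integer polynomials: a · b = 25·x^4 + 140·x^3 + 337·x^2 + 416·x + 204. Reducing coefficients mod 19: a · b ≡ 6·x^4 + 7·x^3 + 14·x^2 + 17·x + 14. Now divide by f(x) = x^3 + 5·x^2 + 16·x + 5 in F_19[x], eliminating the leading term at each step:
  leading term 6·x^4: subtract (6·x)·f(x) = 6·x^4 + 11·x^3 + x^2 + 11·x, leaving 15·x^3 + 13·x^2 + 6·x + 14 (coefficients mod 19)
  leading term 15·x^3: subtract (15)·f(x) = 15·x^3 + 18·x^2 + 12·x + 18, leaving 14·x^2 + 13·x + 15 (coefficients mod 19)
The degree is now < 3, so this is the remainder. Hence a · b ≡ 14·x^2 + 13·x + 15 in F_19[x]/(f).

Final answer: a · b ≡ 14·x^2 + 13·x + 15 (mod f(x))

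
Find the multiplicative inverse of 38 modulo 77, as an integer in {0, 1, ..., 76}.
38^(−1) ≡ 75 (mod 77)

Apply the extended Euclidean algorithm to (77, 38), tracking rows (r, s, t) with s·77 + t·38 = r. Each division r_prev = q·r_cur + r_new produces the new row as (previous row) − q·(current row):
  row A: (77, 1, 0)   [1·77 + 0·38 = 77]
  row B: (38, 0, 1)   [0·77 + 1·38 = 38]
  77 = 2·38 + 1   → row C = row A − 2·row B = (1, 1, −2)   [check: 1·77 − 2·38 = 1]
  38 = 38·1 + 0   → remainder 0, stop. gcd = 1 (last nonzero row C).
The gcd is 1, so 38 is invertible mod 77. The last nonzero row gives 1·77 − 2·38 = 1, so t = −2. So 38^(−1) ≡ −2 ≡ 75 (mod 77). Verify: 38 · 75 = 2850 ≡ 1 (mod 77). ✓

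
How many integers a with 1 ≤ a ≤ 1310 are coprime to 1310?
520

The number of a ∈ {1, ..., 1310} with gcd(a, 1310) = 1 is by definition Euler's totient φ(1310). φ is multiplicative, with φ(p^e) = p^e − p^(e−1). Factorise 1310 = 2 · 5 · 131. Then
  φ(1310) = (2 − 1) · (5 − 1) · (131 − 1) = 1 · 4 · 130 = 520.
So there are 520 such integers.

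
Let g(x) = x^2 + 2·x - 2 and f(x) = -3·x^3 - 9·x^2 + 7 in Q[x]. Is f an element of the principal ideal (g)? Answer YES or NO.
In Q[x] the ideal (g) consists of all multiples of g, so f ∈ (g) iff g | f, i.e. iff the remainder of f on division by g is 0. Divide f by g (g is monic, so eliminate the leading term of the running remainder at each step):
  leading term -3·x^3: subtract (-3·x)·g(x) = -3·x^3 - 6·x^2 + 6·x, leaving -3·x^2 - 6·x + 7
  leading term -3·x^2: subtract (-3)·g(x) = -3·x^2 - 6·x + 6, leaving 1
The remainder r(x) = 1 ≠ 0 (and deg r < deg g), so g ∤ f, i.e. f ∉ (g).

Final answer: NO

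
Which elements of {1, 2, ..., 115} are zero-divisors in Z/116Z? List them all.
An element a ∈ Z/116Z (with a ≠ 0) is a zero-divisor iff gcd(a, 116) > 1 (because a is a unit precisely when gcd(a, n) = 1, and in Z/nZ every nonzero, non-unit element is a zero-divisor). Scan a = 1, ..., 115 and keep those with gcd(a, 116) > 1:
  gcd(2, 116) = 2, gcd(4, 116) = 4, gcd(6, 116) = 2, gcd(8, 116) = 4, gcd(10, 116) = 2, gcd(12, 116) = 4, gcd(14, 116) = 2, gcd(16, 116) = 4, gcd(18, 116) = 2, gcd(20, 116) = 4, gcd(22, 116) = 2, gcd(24, 116) = 4, gcd(26, 116) = 2, gcd(28, 116) = 4, gcd(29, 116) = 29, gcd(30, 116) = 2, gcd(32, 116) = 4, gcd(34, 116) = 2, gcd(36, 116) = 4, gcd(38, 116) = 2, gcd(40, 116) = 4, gcd(42, 116) = 2, gcd(44, 116) = 4, gcd(46, 116) = 2, gcd(48, 116) = 4, gcd(50, 116) = 2, gcd(52, 116) = 4, gcd(54, 116) = 2, gcd(56, 116) = 4, gcd(58, 116) = 58, gcd(60, 116) = 4, gcd(62, 116) = 2, gcd(64, 116) = 4, gcd(66, 116) = 2, gcd(68, 116) = 4, gcd(70, 116) = 2, gcd(72, 116) = 4, gcd(74, 116) = 2, gcd(76, 116) = 4, gcd(78, 116) = 2, gcd(80, 116) = 4, gcd(82, 116) = 2, gcd(84, 116) = 4, gcd(86, 116) = 2, gcd(87, 116) = 29, gcd(88, 116) = 4, gcd(90, 116) = 2, gcd(92, 116) = 4, gcd(94, 116) = 2, gcd(96, 116) = 4, gcd(98, 116) = 2, gcd(100, 116) = 4, gcd(102, 116) = 2, gcd(104, 116) = 4, gcd(106, 116) = 2, gcd(108, 116) = 4, gcd(110, 116) = 2, gcd(112, 116) = 4, gcd(114, 116) = 2.
All other a ∈ {1, ..., 115} have gcd(a, 116) = 1 and are units. So the nonzero zero-divisors are exactly the 59 values of a appearing in this scan.

Final answer: nonzero zero-divisors of Z/116Z = {2, 4, 6, 8, 10, 12, 14, 16, 18, 20, 22, 24, 26, 28, 29, 30, 32, 34, 36, 38, 40, 42, 44, 46, 48, 50, 52, 54, 56, 58, 60, 62, 64, 66, 68, 70, 72, 74, 76, 78, 80, 82, 84, 86, 87, 88, 90, 92, 94, 96, 98, 100, 102, 104, 106, 108, 110, 112, 114}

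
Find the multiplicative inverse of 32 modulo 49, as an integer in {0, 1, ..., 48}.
Apply the extended Euclidean algorithm to (49, 32), tracking rows (r, s, t) with s·49 + t·32 = r. Each division r_prev = q·r_cur + r_new produces the new row as (previous row) − q·(current row):
  row A: (49, 1, 0)   [1·49 + 0·32 = 49]
  row B: (32, 0, 1)   [0·49 + 1·32 = 32]
  49 = 1·32 + 17   → row C = row A − 1·row B = (17, 1, −1)   [check: 1·49 − 1·32 = 17]
  32 = 1·17 + 15   → row D = row B − 1·row C = (15, −1, 2)   [check: −1·49 + 2·32 = 15]
  17 = 1·15 + 2   → row E = row C − 1·row D = (2, 2, −3)   [check: 2·49 − 3·32 = 2]
  15 = 7·2 + 1   → row F = row D − 7·row E = (1, −15, 23)   [check: −15·49 + 23·32 = 1]
  2 = 2·1 + 0   → remainder 0, stop. gcd = 1 (last nonzero row F).
The gcd is 1, so 32 is invertible mod 49. The last nonzero row gives −15·49 + 23·32 = 1, so t = 23. So 32^(−1) ≡ 23 (mod 49). Verify: 32 · 23 = 736 ≡ 1 (mod 49). ✓

Final answer: 32^(−1) ≡ 23 (mod 49)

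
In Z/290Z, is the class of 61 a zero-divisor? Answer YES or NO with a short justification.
gcd(61, 290) = 1, so 61 is a unit in Z/290Z (it has a multiplicative inverse). A unit cannot be a zero-divisor: if 61·b ≡ 0 then multiplying both sides by 61^(−1) gives b ≡ 0. So 61 is not a zero-divisor.

Final answer: NO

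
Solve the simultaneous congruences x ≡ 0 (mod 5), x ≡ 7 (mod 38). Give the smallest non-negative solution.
The moduli 5, 38 are pairwise coprime, so by the CRT there is a unique solution mod 5·38 = 190.
Solve by successive substitution. Start with x ≡ 0 (mod 5).
  Combine with x ≡ 7 (mod 38): write x = 5·t and require 5·t ≡ 7 (mod 38). Since 5^(−1) ≡ 23 (mod 38), t ≡ 23·7 ≡ 9 (mod 38). So x ≡ 5·9 = 45 (mod 190).
Unique solution in [0, 190): x = 45.

Final answer: x ≡ 45 (mod 190); the representative in [0, 190) is 45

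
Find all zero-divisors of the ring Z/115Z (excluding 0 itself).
An element a ∈ Z/115Z (with a ≠ 0) is a zero-divisor iff gcd(a, 115) > 1 (because a is a unit precisely when gcd(a, n) = 1, and in Z/nZ every nonzero, non-unit element is a zero-divisor). Scan a = 1, ..., 114 and keep those with gcd(a, 115) > 1:
  gcd(5, 115) = 5, gcd(10, 115) = 5, gcd(15, 115) = 5, gcd(20, 115) = 5, gcd(23, 115) = 23, gcd(25, 115) = 5, gcd(30, 115) = 5, gcd(35, 115) = 5, gcd(40, 115) = 5, gcd(45, 115) = 5, gcd(46, 115) = 23, gcd(50, 115) = 5, gcd(55, 115) = 5, gcd(60, 115) = 5, gcd(65, 115) = 5, gcd(69, 115) = 23, gcd(70, 115) = 5, gcd(75, 115) = 5, gcd(80, 115) = 5, gcd(85, 115) = 5, gcd(90, 115) = 5, gcd(92, 115) = 23, gcd(95, 115) = 5, gcd(100, 115) = 5, gcd(105, 115) = 5, gcd(110, 115) = 5.
All other a ∈ {1, ..., 114} have gcd(a, 115) = 1 and are units. So the nonzero zero-divisors are exactly the 26 values of a appearing in this scan.

Final answer: nonzero zero-divisors of Z/115Z = {5, 10, 15, 20, 23, 25, 30, 35, 40, 45, 46, 50, 55, 60, 65, 69, 70, 75, 80, 85, 90, 92, 95, 100, 105, 110}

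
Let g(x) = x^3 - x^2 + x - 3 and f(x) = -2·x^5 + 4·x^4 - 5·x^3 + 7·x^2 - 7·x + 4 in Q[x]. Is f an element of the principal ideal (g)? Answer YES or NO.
In Q[x] the ideal (g) consists of all multiples of g, so f ∈ (g) iff g | f, i.e. iff the remainder of f on division by g is 0. Divide f by g (g is monic, so eliminate the leading term of the running remainder at each step):
  leading term -2·x^5: subtract (-2·x^2)·g(x) = -2·x^5 + 2·x^4 - 2·x^3 + 6·x^2, leaving 2·x^4 - 3·x^3 + x^2 - 7·x + 4
  leading term 2·x^4: subtract (2·x)·g(x) = 2·x^4 - 2·x^3 + 2·x^2 - 6·x, leaving -x^3 - x^2 - x + 4
  leading term -x^3: subtract (-1)·g(x) = -x^3 + x^2 - x + 3, leaving 1 - 2·x^2
The remainder r(x) = 1 - 2·x^2 ≠ 0 (and deg r < deg g), so g ∤ f, i.e. f ∉ (g).

Final answer: NO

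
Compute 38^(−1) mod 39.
Apply the extended Euclidean algorithm to (39, 38), tracking rows (r, s, t) with s·39 + t·38 = r. Each division r_prev = q·r_cur + r_new produces the new row as (previous row) − q·(current row):
  row A: (39, 1, 0)   [1·39 + 0·38 = 39]
  row B: (38, 0, 1)   [0·39 + 1·38 = 38]
  39 = 1·38 + 1   → row C = row A − 1·row B = (1, 1, −1)   [check: 1·39 − 1·38 = 1]
  38 = 38·1 + 0   → remainder 0, stop. gcd = 1 (last nonzero row C).
The gcd is 1, so 38 is invertible mod 39. The last nonzero row gives 1·39 − 1·38 = 1, so t = −1. So 38^(−1) ≡ −1 ≡ 38 (mod 39). Verify: 38 · 38 = 1444 ≡ 1 (mod 39). ✓

Final answer: 38^(−1) ≡ 38 (mod 39)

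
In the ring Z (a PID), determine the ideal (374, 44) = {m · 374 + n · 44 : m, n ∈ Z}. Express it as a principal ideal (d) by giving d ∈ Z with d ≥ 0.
In the PID Z, (a, b) is generated by gcd(a, b). Compute gcd(374, 44) with the extended Euclidean algorithm, tracking rows (r, s, t) with s·374 + t·44 = r:
  row A: (374, 1, 0)   [1·374 + 0·44 = 374]
  row B: (44, 0, 1)   [0·374 + 1·44 = 44]
  374 = 8·44 + 22   → row C = row A − 8·row B = (22, 1, −8)   [check: 1·374 − 8·44 = 22]
  44 = 2·22 + 0   → remainder 0, stop. gcd = 22 (last nonzero row C).
So gcd(374, 44) = 22, with Bézout identity 1·374 − 8·44 = 22. Containment (⊇): the Bézout identity exhibits 22 as an element of (374, 44), giving (22) ⊆ (374, 44). Containment (⊆): since 22 | 374 and 22 | 44 (374 = 22·17, 44 = 22·2), every Z-linear combination of 374 and 44 is divisible by 22, so (374, 44) ⊆ (22). Therefore (374, 44) = (22), d = 22.

Final answer: (374, 44) = (22); d = 22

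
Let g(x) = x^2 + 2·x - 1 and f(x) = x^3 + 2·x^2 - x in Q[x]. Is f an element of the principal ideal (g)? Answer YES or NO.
In Q[x] the ideal (g) consists of all multiples of g, so f ∈ (g) iff g | f, i.e. iff the remainder of f on division by g is 0. Divide f by g (g is monic, so eliminate the leading term of the running remainder at each step):
  leading term x^3: subtract (x)·g(x) = x^3 + 2·x^2 - x, leaving 0
The remainder is 0, so f(x) = g(x) · h(x) with h(x) = x. Hence g | f, i.e. f ∈ (g).

Final answer: YES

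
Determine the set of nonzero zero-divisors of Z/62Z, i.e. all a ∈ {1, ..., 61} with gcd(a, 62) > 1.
An element a ∈ Z/62Z (with a ≠ 0) is a zero-divisor iff gcd(a, 62) > 1 (because a is a unit precisely when gcd(a, n) = 1, and in Z/nZ every nonzero, non-unit element is a zero-divisor). Scan a = 1, ..., 61 and keep those with gcd(a, 62) > 1:
  gcd(2, 62) = 2, gcd(4, 62) = 2, gcd(6, 62) = 2, gcd(8, 62) = 2, gcd(10, 62) = 2, gcd(12, 62) = 2, gcd(14, 62) = 2, gcd(16, 62) = 2, gcd(18, 62) = 2, gcd(20, 62) = 2, gcd(22, 62) = 2, gcd(24, 62) = 2, gcd(26, 62) = 2, gcd(28, 62) = 2, gcd(30, 62) = 2, gcd(31, 62) = 31, gcd(32, 62) = 2, gcd(34, 62) = 2, gcd(36, 62) = 2, gcd(38, 62) = 2, gcd(40, 62) = 2, gcd(42, 62) = 2, gcd(44, 62) = 2, gcd(46, 62) = 2, gcd(48, 62) = 2, gcd(50, 62) = 2, gcd(52, 62) = 2, gcd(54, 62) = 2, gcd(56, 62) = 2, gcd(58, 62) = 2, gcd(60, 62) = 2.
All other a ∈ {1, ..., 61} have gcd(a, 62) = 1 and are units. So the nonzero zero-divisors are exactly the 31 values of a appearing in this scan.

Final answer: nonzero zero-divisors of Z/62Z = {2, 4, 6, 8, 10, 12, 14, 16, 18, 20, 22, 24, 26, 28, 30, 31, 32, 34, 36, 38, 40, 42, 44, 46, 48, 50, 52, 54, 56, 58, 60}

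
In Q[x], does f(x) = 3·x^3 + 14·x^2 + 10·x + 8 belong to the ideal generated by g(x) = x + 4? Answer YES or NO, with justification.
In Q[x] the ideal (g) consists of all multiples of g, so f ∈ (g) iff g | f, i.e. iff the remainder of f on division by g is 0. Divide f by g (g is monic, so eliminate the leading term of the running remainder at each step):
  leading term 3·x^3: subtract (3·x^2)·g(x) = 3·x^3 + 12·x^2, leaving 2·x^2 + 10·x + 8
  leading term 2·x^2: subtract (2·x)·g(x) = 2·x^2 + 8·x, leaving 2·x + 8
  leading term 2·x: subtract (2)·g(x) = 2·x + 8, leaving 0
The remainder is 0, so f(x) = g(x) · h(x) with h(x) = 3·x^2 + 2·x + 2. Hence g | f, i.e. f ∈ (g).

Final answer: YES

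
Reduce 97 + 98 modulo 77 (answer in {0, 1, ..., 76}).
Reduce the summands first: 97 ≡ 20, 98 ≡ 21 (mod 77), so 97 + 98 ≡ 20 + 21 (mod 77). 20 + 21 = 41; 41 = 0·77 + 41, so (97 + 98) mod 77 = 41.

Final answer: 41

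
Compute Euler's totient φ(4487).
φ(4487) = 3840

φ is multiplicative, with φ(p^e) = p^e − p^(e−1). Factorise 4487 = 7 · 641. Then
  φ(4487) = (7 − 1) · (641 − 1) = 6 · 640 = 3840.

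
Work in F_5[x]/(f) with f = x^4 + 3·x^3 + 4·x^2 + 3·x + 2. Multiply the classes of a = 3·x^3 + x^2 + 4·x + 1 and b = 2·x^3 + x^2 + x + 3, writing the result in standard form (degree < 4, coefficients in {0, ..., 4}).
Multiply as integer polynomials: a · b = 6·x^6 + 5·x^5 + 12·x^4 + 16·x^3 + 8·x^2 + 13·x + 3. Reducing coefficients mod 5: a · b ≡ x^6 + 2·x^4 + x^3 + 3·x^2 + 3·x + 3. Now divide by f(x) = x^4 + 3·x^3 + 4·x^2 + 3·x + 2 in F_5[x], eliminating the leading term at each step:
  leading term x^6: subtract (x^2)·f(x) = x^6 + 3·x^5 + 4·x^4 + 3·x^3 + 2·x^2, leaving 2·x^5 + 3·x^4 + 3·x^3 + x^2 + 3·x + 3 (coefficients mod 5)
  leading term 2·x^5: subtract (2·x)·f(x) = 2·x^5 + x^4 + 3·x^3 + x^2 + 4·x, leaving 2·x^4 + 4·x + 3 (coefficients mod 5)
  leading term 2·x^4: subtract (2)·f(x) = 2·x^4 + x^3 + 3·x^2 + x + 4, leaving 4·x^3 + 2·x^2 + 3·x + 4 (coefficients mod 5)
The degree is now < 4, so this is the remainder. Hence a · b ≡ 4·x^3 + 2·x^2 + 3·x + 4 in F_5[x]/(f).

Final answer: a · b ≡ 4·x^3 + 2·x^2 + 3·x + 4 (mod f(x))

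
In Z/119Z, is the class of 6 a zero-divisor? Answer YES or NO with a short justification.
gcd(6, 119) = 1, so 6 is a unit in Z/119Z (it has a multiplicative inverse). A unit cannot be a zero-divisor: if 6·b ≡ 0 then multiplying both sides by 6^(−1) gives b ≡ 0. So 6 is not a zero-divisor.

Final answer: NO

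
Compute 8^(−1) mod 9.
Apply the extended Euclidean algorithm to (9, 8), tracking rows (r, s, t) with s·9 + t·8 = r. Each division r_prev = q·r_cur + r_new produces the new row as (previous row) − q·(current row):
  row A: (9, 1, 0)   [1·9 + 0·8 = 9]
  row B: (8, 0, 1)   [0·9 + 1·8 = 8]
  9 = 1·8 + 1   → row C = row A − 1·row B = (1, 1, −1)   [check: 1·9 − 1·8 = 1]
  8 = 8·1 + 0   → remainder 0, stop. gcd = 1 (last nonzero row C).
The gcd is 1, so 8 is invertible mod 9. The last nonzero row gives 1·9 − 1·8 = 1, so t = −1. So 8^(−1) ≡ −1 ≡ 8 (mod 9). Verify: 8 · 8 = 64 ≡ 1 (mod 9). ✓

Final answer: 8^(−1) ≡ 8 (mod 9)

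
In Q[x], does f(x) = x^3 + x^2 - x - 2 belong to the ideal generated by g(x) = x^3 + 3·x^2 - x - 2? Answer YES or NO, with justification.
NO

In Q[x] the ideal (g) consists of all multiples of g, so f ∈ (g) iff g | f, i.e. iff the remainder of f on division by g is 0. Divide f by g (g is monic, so eliminate the leading term of the running remainder at each step):
  leading term x^3: subtract (1)·g(x) = x^3 + 3·x^2 - x - 2, leaving -2·x^2
The remainder r(x) = -2·x^2 ≠ 0 (and deg r < deg g), so g ∤ f, i.e. f ∉ (g).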